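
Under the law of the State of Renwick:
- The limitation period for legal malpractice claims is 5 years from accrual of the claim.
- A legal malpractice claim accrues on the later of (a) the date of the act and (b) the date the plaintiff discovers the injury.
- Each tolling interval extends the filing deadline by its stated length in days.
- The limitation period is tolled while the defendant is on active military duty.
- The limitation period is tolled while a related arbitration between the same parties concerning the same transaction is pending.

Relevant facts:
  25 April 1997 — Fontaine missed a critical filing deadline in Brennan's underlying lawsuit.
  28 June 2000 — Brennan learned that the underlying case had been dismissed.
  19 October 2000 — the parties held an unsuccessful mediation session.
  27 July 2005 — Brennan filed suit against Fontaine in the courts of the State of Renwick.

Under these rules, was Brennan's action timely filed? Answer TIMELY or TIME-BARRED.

TIME-BARRED

Because discovery on 28 June 2000 post-dates the 25 April 1997 act, accrual under the later-of rule falls on 28 June 2000.
Adding the 5 years base period to 28 June 2000 gives a deadline of 28 June 2005, before any tolling.
The other events in the timeline have no effect on the limitation period under the stated rules.
Filing on 27 July 2005 missed the 28 June 2005 deadline — the action is time-barred.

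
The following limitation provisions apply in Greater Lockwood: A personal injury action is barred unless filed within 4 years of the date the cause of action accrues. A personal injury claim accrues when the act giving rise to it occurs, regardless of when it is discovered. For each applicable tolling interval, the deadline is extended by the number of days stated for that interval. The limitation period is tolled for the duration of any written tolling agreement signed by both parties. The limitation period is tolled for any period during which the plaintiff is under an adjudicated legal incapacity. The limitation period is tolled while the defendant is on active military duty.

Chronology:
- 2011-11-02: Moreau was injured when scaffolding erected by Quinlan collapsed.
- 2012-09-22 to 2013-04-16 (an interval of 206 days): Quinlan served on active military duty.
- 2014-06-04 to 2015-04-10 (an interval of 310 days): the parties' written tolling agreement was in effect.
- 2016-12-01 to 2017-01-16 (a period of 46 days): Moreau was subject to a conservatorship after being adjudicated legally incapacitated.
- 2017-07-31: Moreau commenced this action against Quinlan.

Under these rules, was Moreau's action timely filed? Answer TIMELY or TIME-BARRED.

The limitation period began to run on 2011-11-02.
The untolled deadline — 4 years after 2011-11-02 — is 2015-11-02.
The defendant's active military service from 2012-09-22 to 2013-04-16 tolled the period for 206 days, extending the deadline to 2016-05-26.
The period was tolled for 310 days by the written tolling agreement (2014-06-04 to 2015-04-10), pushing the deadline to 2017-04-01.
Because the plaintiff's legal incapacity ran from 2016-12-01 to 2017-01-16, the deadline is extended by 46 days to 2017-05-17.
Filing on 2017-07-31 missed the 2017-05-17 deadline — the action is time-barred.

TIME-BARRED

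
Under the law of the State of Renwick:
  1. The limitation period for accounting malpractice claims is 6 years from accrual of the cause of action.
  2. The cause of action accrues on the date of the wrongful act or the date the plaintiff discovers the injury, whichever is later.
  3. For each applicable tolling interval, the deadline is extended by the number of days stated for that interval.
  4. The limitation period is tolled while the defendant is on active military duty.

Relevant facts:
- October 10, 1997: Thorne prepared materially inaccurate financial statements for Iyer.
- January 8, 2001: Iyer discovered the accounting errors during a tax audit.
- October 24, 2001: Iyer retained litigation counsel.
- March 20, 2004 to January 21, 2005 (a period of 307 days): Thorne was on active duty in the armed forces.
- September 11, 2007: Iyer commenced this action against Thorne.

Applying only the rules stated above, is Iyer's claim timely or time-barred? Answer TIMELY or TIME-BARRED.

Because discovery on January 8, 2001 post-dates the October 10, 1997 act, accrual under the later-of rule falls on January 8, 2001.
Adding the 6 years base period to January 8, 2001 gives a deadline of January 8, 2007, before any tolling.
The period was tolled for 307 days by the defendant's active military service (March 20, 2004 to January 21, 2005), pushing the deadline to November 11, 2007.
Nothing else in the chronology tolls or restarts the period.
Filing on September 11, 2007 beat the November 11, 2007 deadline — the action is timely.

TIMELY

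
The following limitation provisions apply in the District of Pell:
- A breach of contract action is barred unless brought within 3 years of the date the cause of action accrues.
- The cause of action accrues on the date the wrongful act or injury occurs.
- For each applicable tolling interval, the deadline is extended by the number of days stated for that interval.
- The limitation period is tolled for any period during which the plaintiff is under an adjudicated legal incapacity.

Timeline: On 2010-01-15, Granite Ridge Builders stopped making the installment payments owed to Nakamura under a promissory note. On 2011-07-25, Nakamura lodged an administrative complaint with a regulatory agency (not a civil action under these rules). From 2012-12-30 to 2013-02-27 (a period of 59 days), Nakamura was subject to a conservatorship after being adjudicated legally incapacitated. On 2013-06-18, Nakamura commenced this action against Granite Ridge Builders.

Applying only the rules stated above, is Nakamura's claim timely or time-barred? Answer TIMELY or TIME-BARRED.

TIME-BARRED

The cause of action accrued on 2010-01-15, the date of the act.
3 years from 2010-01-15 is 2013-01-15.
The plaintiff's legal incapacity from 2012-12-30 to 2013-02-27 tolled the period for 59 days, extending the deadline to 2013-03-15.
Nothing else in the chronology tolls or restarts the period.
The 2013-06-18 filing falls after the 2013-03-15 deadline; the claim is time-barred.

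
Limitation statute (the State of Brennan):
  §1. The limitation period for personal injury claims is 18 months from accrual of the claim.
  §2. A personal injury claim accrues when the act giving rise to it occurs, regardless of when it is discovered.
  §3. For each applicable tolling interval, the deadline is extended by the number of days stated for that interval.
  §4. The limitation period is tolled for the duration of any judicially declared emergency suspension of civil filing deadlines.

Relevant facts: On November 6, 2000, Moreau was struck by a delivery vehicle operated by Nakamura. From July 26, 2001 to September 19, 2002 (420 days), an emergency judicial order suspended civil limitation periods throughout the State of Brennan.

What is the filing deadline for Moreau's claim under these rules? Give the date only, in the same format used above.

The claim accrued on November 6, 2000, the date of the act.
Adding the 18 months base period to November 6, 2000 gives a deadline of May 6, 2002, before any tolling.
Because the emergency suspension of filing deadlines ran from July 26, 2001 to September 19, 2002, the deadline is extended by 420 days to June 30, 2003.

June 30, 2003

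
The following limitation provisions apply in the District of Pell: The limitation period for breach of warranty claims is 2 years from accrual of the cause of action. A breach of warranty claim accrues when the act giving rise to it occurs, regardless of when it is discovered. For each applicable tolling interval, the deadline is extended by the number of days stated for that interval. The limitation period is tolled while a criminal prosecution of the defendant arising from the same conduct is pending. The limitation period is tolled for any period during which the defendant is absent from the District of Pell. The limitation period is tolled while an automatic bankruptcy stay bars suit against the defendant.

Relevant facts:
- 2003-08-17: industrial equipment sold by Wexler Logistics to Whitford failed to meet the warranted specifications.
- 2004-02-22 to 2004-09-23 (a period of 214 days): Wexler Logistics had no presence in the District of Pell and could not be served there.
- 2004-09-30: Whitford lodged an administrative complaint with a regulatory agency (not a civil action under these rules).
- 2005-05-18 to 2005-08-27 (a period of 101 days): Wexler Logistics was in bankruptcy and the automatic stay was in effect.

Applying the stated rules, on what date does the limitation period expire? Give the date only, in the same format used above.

2006-06-28

The cause of action accrued on 2003-08-17, the date of the act.
Adding the 2 years base period to 2003-08-17 gives a deadline of 2005-08-17, before any tolling.
The period was tolled for 214 days by the defendant's absence from the jurisdiction (2004-02-22 to 2004-09-23), pushing the deadline to 2006-03-19.
Because the automatic bankruptcy stay ran from 2005-05-18 to 2005-08-27, the deadline is extended by 101 days to 2006-06-28.
None of the other events listed affects the running of the period under the stated rules.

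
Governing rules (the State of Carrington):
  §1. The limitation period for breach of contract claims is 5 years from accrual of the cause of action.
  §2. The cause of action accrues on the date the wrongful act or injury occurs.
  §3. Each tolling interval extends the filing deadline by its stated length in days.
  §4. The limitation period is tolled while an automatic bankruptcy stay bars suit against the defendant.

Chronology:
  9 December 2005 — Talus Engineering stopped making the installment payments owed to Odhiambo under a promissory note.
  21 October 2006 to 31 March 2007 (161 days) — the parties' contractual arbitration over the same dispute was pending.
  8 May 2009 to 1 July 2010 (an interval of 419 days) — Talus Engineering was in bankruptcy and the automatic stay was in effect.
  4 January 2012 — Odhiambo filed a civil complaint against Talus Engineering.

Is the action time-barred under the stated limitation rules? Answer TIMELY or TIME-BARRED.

TIMELY

The cause of action accrued on 9 December 2005, the date of the act.
5 years from 9 December 2005 is 9 December 2010.
The automatic bankruptcy stay from 8 May 2009 to 1 July 2010 tolled the period for 419 days, extending the deadline to 1 February 2012.
Although a pending arbitration ran from 21 October 2006 to 31 March 2007, the stated rules do not make that a tolling event, so it is disregarded.
Filing on 4 January 2012 beat the 1 February 2012 deadline — the action is timely.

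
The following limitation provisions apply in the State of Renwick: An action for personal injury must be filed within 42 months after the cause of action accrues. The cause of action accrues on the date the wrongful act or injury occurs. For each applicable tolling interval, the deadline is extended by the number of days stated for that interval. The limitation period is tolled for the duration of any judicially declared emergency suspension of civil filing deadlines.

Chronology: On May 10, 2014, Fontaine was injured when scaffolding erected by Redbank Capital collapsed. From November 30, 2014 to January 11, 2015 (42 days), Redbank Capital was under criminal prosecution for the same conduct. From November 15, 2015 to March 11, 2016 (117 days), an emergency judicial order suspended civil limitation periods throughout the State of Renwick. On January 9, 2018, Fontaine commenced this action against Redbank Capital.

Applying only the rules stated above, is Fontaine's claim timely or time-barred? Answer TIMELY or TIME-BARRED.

The cause of action accrued on May 10, 2014, the date of the act.
The untolled deadline — 42 months after May 10, 2014 — is November 10, 2017.
Because the emergency suspension of filing deadlines ran from November 15, 2015 to March 11, 2016, the deadline is extended by 117 days to March 7, 2018.
Although a criminal prosecution ran from November 30, 2014 to January 11, 2015, the stated rules do not make that a tolling event, so it is disregarded.
The January 9, 2018 filing precedes the March 7, 2018 deadline; the claim is timely.

TIMELY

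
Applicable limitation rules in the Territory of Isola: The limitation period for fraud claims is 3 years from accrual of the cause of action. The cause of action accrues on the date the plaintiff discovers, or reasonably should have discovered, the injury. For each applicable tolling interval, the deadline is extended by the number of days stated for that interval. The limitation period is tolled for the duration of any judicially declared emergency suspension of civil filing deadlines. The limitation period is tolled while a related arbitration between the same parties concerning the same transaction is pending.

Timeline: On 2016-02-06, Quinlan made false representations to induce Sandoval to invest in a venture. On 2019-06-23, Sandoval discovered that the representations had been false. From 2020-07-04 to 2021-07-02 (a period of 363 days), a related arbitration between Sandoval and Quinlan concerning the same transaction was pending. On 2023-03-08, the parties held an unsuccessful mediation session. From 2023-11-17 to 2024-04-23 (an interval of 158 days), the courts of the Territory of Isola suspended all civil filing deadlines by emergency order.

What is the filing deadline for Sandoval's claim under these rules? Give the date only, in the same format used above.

2023-06-21

Under the discovery rule, the claim accrued on 2019-06-23, when Sandoval discovered the injury — not on the 2016-02-06 date of the underlying act.
Adding the 3 years base period to 2019-06-23 gives a deadline of 2022-06-23, before any tolling.
The pending related arbitration from 2020-07-04 to 2021-07-02 tolled the period for 363 days, extending the deadline to 2023-06-21.
By the time the emergency suspension of filing deadlines began on 2023-11-17, the limitation period had already expired on 2023-06-21; that interval cannot revive it.
Nothing else in the chronology tolls or restarts the period.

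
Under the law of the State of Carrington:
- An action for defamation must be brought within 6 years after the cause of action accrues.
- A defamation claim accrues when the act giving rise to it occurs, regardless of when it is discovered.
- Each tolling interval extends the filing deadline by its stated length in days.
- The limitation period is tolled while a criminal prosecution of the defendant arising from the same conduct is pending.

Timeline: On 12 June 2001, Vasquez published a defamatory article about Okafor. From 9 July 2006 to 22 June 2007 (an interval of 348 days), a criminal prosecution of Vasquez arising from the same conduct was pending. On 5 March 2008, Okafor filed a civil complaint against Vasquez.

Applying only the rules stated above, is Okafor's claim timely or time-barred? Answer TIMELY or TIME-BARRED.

TIMELY

The limitation period began to run on 12 June 2001.
Adding the 6 years base period to 12 June 2001 gives a deadline of 12 June 2007, before any tolling.
The period was tolled for 348 days by the pending criminal prosecution (9 July 2006 to 22 June 2007), pushing the deadline to 25 May 2008.
Filing on 5 March 2008 beat the 25 May 2008 deadline — the action is timely.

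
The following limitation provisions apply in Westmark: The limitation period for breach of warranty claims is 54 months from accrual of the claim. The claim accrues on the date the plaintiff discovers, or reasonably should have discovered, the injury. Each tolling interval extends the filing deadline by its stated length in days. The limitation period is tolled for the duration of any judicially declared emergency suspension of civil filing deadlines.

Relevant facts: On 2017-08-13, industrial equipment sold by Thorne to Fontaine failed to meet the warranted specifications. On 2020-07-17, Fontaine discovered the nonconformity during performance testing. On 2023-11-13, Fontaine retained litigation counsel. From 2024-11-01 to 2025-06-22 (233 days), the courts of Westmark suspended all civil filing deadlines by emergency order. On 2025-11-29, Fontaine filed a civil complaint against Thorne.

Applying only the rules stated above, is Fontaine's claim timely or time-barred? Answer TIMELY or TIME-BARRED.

The claim did not accrue until Fontaine discovered the injury on 2020-07-17; the 2017-08-13 act date does not start the clock under the stated rule.
54 months from 2020-07-17 is 2025-01-17.
The period was tolled for 233 days by the emergency suspension of filing deadlines (2024-11-01 to 2025-06-22), pushing the deadline to 2025-09-07.
Nothing else in the chronology tolls or restarts the period.
The 2025-11-29 filing falls after the 2025-09-07 deadline; the claim is time-barred.

TIME-BARRED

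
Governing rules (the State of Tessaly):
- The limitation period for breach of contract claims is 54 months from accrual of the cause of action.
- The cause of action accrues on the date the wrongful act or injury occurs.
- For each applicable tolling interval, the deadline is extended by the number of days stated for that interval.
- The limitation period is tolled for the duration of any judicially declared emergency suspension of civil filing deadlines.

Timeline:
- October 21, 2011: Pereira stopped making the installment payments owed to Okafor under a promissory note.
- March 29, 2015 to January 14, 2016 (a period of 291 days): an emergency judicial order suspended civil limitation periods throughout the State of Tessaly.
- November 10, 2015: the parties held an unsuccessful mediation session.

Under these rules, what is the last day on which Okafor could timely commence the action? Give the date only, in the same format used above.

The cause of action accrued on October 21, 2011, the date of the act.
Adding the 54 months base period to October 21, 2011 gives a deadline of April 21, 2016, before any tolling.
Because the emergency suspension of filing deadlines ran from March 29, 2015 to January 14, 2016, the deadline is extended by 291 days to February 6, 2017.
None of the other events listed affects the running of the period under the stated rules.

February 6, 2017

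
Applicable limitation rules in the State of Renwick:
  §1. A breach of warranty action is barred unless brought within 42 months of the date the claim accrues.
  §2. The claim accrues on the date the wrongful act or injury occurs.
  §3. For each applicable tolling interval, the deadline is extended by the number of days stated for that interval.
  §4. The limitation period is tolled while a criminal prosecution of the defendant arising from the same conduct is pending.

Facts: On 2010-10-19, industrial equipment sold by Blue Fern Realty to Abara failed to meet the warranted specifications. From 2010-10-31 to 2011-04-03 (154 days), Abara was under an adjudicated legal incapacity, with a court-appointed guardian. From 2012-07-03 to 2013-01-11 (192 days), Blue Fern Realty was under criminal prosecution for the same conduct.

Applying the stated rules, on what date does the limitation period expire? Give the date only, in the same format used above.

2014-10-28

The claim accrued on 2010-10-19, when the wrongful act occurred.
42 months from 2010-10-19 is 2014-04-19.
The period was tolled for 192 days by the pending criminal prosecution (2012-07-03 to 2013-01-11), pushing the deadline to 2014-10-28.
Although the plaintiff's incapacity ran from 2010-10-31 to 2011-04-03, the stated rules do not make that a tolling event, so it is disregarded.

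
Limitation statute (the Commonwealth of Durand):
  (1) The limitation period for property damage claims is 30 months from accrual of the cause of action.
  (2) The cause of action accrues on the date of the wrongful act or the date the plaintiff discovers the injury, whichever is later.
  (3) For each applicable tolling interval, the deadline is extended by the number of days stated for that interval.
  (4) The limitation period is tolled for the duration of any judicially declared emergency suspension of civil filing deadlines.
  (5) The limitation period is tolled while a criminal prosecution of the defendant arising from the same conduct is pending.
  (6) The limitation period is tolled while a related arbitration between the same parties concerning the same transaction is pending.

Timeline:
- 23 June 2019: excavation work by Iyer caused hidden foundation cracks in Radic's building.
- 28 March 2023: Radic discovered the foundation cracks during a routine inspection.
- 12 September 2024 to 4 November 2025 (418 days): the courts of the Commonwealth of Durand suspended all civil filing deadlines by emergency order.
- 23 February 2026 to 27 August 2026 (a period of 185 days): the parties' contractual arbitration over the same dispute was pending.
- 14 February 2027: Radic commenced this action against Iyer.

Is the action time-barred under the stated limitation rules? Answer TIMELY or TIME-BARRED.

TIMELY

The claim accrued on 28 March 2023 — the later of the 23 June 2019 act and the 28 March 2023 discovery.
30 months from 28 March 2023 is 28 September 2025.
The period was tolled for 418 days by the emergency suspension of filing deadlines (12 September 2024 to 4 November 2025), pushing the deadline to 20 November 2026.
The pending related arbitration from 23 February 2026 to 27 August 2026 tolled the period for 185 days, extending the deadline to 24 May 2027.
Filing on 14 February 2027 beat the 24 May 2027 deadline — the action is timely.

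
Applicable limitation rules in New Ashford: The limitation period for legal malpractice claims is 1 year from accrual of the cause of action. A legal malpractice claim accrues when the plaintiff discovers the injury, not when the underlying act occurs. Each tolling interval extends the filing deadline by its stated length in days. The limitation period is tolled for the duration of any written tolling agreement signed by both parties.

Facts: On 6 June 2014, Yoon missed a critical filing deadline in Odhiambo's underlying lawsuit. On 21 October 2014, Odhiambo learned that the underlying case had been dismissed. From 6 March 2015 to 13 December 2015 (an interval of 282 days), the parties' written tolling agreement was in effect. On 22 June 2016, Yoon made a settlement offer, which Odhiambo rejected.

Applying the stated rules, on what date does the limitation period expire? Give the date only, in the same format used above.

The claim did not accrue until Odhiambo discovered the injury on 21 October 2014; the 6 June 2014 act date does not start the clock under the stated rule.
Adding the 1 year base period to 21 October 2014 gives a deadline of 21 October 2015, before any tolling.
The period was tolled for 282 days by the written tolling agreement (6 March 2015 to 13 December 2015), pushing the deadline to 29 July 2016.
None of the other events listed affects the running of the period under the stated rules.

29 July 2016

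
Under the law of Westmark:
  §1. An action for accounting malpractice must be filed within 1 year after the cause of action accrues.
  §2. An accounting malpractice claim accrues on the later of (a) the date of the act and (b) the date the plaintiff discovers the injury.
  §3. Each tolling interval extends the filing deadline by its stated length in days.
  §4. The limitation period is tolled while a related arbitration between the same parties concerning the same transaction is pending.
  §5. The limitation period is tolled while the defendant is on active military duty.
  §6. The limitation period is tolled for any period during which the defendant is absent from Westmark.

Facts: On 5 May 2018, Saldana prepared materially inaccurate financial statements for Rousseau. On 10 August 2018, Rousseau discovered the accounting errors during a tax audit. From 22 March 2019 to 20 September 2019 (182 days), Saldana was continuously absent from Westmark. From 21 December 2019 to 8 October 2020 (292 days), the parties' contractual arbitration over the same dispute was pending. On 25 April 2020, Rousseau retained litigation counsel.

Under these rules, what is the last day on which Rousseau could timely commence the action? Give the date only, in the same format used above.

26 November 2020

Taking the later of the act (5 May 2018) and discovery (10 August 2018), the claim accrued on 10 August 2018.
1 year from 10 August 2018 is 10 August 2019.
The defendant's absence from the jurisdiction from 22 March 2019 to 20 September 2019 tolled the period for 182 days, extending the deadline to 8 February 2020.
The pending related arbitration from 21 December 2019 to 8 October 2020 tolled the period for 292 days, extending the deadline to 26 November 2020.
The other events in the timeline have no effect on the limitation period under the stated rules.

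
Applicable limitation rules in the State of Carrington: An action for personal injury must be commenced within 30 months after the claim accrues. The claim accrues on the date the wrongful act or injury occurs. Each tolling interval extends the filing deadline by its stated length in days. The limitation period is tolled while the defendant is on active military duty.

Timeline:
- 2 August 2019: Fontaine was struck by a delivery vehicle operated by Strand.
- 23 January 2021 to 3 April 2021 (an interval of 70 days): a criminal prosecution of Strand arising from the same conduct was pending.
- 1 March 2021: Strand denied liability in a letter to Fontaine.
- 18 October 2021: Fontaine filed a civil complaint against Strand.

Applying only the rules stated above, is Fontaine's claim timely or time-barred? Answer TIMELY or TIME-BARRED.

The claim accrued on 2 August 2019, the date of the act.
30 months from 2 August 2019 is 2 February 2022.
The pending criminal prosecution from 23 January 2021 to 3 April 2021 does not toll the period, because no stated rule makes a criminal prosecution a tolling event.
The other events in the timeline have no effect on the limitation period under the stated rules.
The 18 October 2021 filing precedes the 2 February 2022 deadline; the claim is timely.

TIMELY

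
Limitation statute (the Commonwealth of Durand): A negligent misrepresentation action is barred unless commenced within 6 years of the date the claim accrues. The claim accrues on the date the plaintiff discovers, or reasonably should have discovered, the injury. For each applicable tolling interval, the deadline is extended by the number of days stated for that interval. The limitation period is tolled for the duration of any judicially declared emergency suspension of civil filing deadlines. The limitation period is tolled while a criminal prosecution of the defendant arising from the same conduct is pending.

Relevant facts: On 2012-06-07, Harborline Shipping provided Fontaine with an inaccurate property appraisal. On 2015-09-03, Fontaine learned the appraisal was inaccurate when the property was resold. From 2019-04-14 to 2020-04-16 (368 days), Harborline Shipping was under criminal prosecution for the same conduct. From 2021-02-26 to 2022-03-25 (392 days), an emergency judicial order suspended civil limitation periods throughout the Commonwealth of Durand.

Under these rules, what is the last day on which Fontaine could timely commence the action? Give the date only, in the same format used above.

Accrual is tied to discovery, so the period began on 2015-09-03 rather than on 2012-06-07 when the act occurred.
Adding the 6 years base period to 2015-09-03 gives a deadline of 2021-09-03, before any tolling.
The pending criminal prosecution from 2019-04-14 to 2020-04-16 tolled the period for 368 days, extending the deadline to 2022-09-06.
The period was tolled for 392 days by the emergency suspension of filing deadlines (2021-02-26 to 2022-03-25), pushing the deadline to 2023-10-03.

2023-10-03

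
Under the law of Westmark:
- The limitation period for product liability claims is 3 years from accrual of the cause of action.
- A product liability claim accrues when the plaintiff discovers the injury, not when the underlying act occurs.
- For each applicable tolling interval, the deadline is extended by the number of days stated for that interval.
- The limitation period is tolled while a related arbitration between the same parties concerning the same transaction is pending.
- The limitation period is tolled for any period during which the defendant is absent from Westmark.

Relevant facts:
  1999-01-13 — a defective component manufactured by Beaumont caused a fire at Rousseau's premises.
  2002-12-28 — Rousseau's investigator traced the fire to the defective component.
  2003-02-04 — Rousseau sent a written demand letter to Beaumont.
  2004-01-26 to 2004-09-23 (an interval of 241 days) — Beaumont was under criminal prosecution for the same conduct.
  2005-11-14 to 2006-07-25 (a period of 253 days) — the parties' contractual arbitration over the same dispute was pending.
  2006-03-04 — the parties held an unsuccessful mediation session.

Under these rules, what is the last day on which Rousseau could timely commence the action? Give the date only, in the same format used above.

2006-09-07

The claim did not accrue until Rousseau discovered the injury on 2002-12-28; the 1999-01-13 act date does not start the clock under the stated rule.
3 years from 2002-12-28 is 2005-12-28.
Because the pending related arbitration ran from 2005-11-14 to 2006-07-25, the deadline is extended by 253 days to 2006-09-07.
Although a criminal prosecution ran from 2004-01-26 to 2004-09-23, the stated rules do not make that a tolling event, so it is disregarded.
The other events in the timeline have no effect on the limitation period under the stated rules.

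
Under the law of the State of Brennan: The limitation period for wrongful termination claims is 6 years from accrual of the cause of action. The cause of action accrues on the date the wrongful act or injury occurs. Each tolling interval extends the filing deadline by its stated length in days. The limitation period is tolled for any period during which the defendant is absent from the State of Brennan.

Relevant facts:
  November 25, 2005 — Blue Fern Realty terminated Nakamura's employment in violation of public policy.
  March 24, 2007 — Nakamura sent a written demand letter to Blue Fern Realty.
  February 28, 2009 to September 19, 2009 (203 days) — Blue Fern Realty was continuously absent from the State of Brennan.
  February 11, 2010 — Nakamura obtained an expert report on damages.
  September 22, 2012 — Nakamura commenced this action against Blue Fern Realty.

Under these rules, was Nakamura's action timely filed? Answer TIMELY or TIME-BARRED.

The limitation period began to run on November 25, 2005.
Adding the 6 years base period to November 25, 2005 gives a deadline of November 25, 2011, before any tolling.
The defendant's absence from the jurisdiction from February 28, 2009 to September 19, 2009 tolled the period for 203 days, extending the deadline to June 15, 2012.
None of the other events listed affects the running of the period under the stated rules.
Filing on September 22, 2012 missed the June 15, 2012 deadline — the action is time-barred.

TIME-BARRED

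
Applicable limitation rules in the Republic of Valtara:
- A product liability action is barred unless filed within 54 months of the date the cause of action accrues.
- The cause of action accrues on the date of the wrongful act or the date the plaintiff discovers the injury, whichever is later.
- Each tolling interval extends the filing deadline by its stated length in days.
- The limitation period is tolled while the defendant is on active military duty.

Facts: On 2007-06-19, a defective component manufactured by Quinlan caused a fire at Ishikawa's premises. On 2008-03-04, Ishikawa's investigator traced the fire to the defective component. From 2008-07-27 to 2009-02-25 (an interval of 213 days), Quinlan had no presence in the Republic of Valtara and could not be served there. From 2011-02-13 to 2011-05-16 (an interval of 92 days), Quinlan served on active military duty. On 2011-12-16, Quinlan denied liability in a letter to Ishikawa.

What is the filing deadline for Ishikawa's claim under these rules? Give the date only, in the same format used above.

Taking the later of the act (2007-06-19) and discovery (2008-03-04), the claim accrued on 2008-03-04.
54 months from 2008-03-04 is 2012-09-04.
The defendant's active military service from 2011-02-13 to 2011-05-16 tolled the period for 92 days, extending the deadline to 2012-12-05.
No stated provision tolls the period for the defendant's absence, so the interval from 2008-07-27 to 2009-02-25 has no effect on the deadline.
Nothing else in the chronology tolls or restarts the period.

2012-12-05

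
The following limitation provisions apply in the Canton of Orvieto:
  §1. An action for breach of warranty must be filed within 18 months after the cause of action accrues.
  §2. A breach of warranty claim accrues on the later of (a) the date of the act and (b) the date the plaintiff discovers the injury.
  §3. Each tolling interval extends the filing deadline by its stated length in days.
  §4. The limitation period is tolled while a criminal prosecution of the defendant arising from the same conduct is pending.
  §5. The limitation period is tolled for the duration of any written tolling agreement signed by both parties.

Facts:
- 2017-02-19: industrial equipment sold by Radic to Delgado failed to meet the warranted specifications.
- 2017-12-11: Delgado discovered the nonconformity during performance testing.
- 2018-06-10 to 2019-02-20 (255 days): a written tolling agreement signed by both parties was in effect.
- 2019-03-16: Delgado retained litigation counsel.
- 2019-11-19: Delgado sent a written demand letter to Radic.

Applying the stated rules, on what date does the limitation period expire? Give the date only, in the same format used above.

The claim accrued on 2017-12-11 — the later of the 2017-02-19 act and the 2017-12-11 discovery.
Adding the 18 months base period to 2017-12-11 gives a deadline of 2019-06-11, before any tolling.
Because the written tolling agreement ran from 2018-06-10 to 2019-02-20, the deadline is extended by 255 days to 2020-02-21.
The other events in the timeline have no effect on the limitation period under the stated rules.

2020-02-21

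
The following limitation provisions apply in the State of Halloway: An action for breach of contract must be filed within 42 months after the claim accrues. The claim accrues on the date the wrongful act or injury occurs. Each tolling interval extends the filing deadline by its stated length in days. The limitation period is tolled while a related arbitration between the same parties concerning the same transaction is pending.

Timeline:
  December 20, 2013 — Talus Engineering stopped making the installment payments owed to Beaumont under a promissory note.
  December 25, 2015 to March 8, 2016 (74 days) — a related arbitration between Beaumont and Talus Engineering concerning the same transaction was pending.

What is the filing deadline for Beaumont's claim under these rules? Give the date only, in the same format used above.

The claim accrued on December 20, 2013, when the wrongful act occurred.
42 months from December 20, 2013 is June 20, 2017.
The period was tolled for 74 days by the pending related arbitration (December 25, 2015 to March 8, 2016), pushing the deadline to September 2, 2017.

September 2, 2017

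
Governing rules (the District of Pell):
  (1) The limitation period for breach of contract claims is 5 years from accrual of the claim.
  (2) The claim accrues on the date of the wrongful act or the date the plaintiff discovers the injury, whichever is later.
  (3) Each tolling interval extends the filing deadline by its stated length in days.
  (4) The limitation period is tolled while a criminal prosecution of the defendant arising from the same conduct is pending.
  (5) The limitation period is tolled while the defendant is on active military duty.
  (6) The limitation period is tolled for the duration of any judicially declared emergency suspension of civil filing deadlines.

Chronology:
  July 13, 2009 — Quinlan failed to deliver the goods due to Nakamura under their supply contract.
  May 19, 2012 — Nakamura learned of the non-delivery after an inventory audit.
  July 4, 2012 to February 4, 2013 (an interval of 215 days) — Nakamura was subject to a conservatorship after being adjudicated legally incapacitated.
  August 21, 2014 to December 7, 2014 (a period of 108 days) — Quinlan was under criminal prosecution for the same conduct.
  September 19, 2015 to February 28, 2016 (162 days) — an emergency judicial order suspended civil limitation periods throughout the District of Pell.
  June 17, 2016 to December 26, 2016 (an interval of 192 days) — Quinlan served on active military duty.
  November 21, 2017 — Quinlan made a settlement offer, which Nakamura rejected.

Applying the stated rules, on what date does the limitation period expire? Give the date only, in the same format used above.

August 24, 2018

The claim accrued on May 19, 2012 — the later of the July 13, 2009 act and the May 19, 2012 discovery.
5 years from May 19, 2012 is May 19, 2017.
The pending criminal prosecution from August 21, 2014 to December 7, 2014 tolled the period for 108 days, extending the deadline to September 4, 2017.
The emergency suspension of filing deadlines from September 19, 2015 to February 28, 2016 tolled the period for 162 days, extending the deadline to February 13, 2018.
Because the defendant's active military service ran from June 17, 2016 to December 26, 2016, the deadline is extended by 192 days to August 24, 2018.
The plaintiff's legal incapacity from July 4, 2012 to February 4, 2013 does not toll the period, because no stated rule makes the plaintiff's incapacity a tolling event.
The other events in the timeline have no effect on the limitation period under the stated rules.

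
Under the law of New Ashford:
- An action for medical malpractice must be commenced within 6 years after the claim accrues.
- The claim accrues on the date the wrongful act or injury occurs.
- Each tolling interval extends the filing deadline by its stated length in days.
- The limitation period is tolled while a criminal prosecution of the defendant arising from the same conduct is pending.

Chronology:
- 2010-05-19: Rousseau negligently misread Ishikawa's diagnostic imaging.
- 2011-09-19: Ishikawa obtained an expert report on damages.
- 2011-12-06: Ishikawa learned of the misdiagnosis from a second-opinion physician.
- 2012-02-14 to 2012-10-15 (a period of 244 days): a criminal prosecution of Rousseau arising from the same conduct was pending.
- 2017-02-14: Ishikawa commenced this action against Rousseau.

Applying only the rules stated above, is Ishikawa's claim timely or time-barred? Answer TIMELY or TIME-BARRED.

Accrual is governed by the date of the act, so the period began to run on 2010-05-19; the later discovery on 2011-12-06 is irrelevant under the stated rule.
The untolled deadline — 6 years after 2010-05-19 — is 2016-05-19.
The pending criminal prosecution from 2012-02-14 to 2012-10-15 tolled the period for 244 days, extending the deadline to 2017-01-18.
None of the other events listed affects the running of the period under the stated rules.
The 2017-02-14 filing falls after the 2017-01-18 deadline; the claim is time-barred.

TIME-BARRED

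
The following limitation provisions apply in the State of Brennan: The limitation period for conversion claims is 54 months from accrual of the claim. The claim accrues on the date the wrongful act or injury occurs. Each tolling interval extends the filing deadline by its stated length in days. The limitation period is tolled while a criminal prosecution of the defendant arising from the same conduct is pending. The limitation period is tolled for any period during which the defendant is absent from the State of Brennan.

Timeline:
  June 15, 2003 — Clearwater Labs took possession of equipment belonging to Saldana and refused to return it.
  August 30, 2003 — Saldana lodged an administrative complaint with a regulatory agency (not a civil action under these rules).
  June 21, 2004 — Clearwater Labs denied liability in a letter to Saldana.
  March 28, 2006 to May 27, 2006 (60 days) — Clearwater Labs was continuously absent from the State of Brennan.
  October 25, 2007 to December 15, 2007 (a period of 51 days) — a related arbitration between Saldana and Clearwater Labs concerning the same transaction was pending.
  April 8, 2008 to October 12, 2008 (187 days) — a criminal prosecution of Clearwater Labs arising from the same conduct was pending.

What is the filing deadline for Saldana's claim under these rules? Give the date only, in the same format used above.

February 13, 2008

The claim accrued on June 15, 2003, when the wrongful act occurred.
The untolled deadline — 54 months after June 15, 2003 — is December 15, 2007.
The period was tolled for 60 days by the defendant's absence from the jurisdiction (March 28, 2006 to May 27, 2006), pushing the deadline to February 13, 2008.
By the time the pending criminal prosecution began on April 8, 2008, the limitation period had already expired on February 13, 2008; that interval cannot revive it.
No stated provision tolls the period for a pending arbitration, so the interval from October 25, 2007 to December 15, 2007 has no effect on the deadline.
The other events in the timeline have no effect on the limitation period under the stated rules.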